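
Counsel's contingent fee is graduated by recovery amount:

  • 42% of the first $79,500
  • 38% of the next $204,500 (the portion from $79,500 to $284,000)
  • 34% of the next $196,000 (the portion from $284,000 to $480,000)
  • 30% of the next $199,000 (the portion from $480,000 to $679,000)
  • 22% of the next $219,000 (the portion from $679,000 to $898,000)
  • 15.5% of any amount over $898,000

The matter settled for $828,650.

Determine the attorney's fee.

First $79,500 at 42% = $33,390.00
Next $204,500 at 38% = $77,710.00
Next $196,000 at 34% = $66,640.00
Next $199,000 at 30% = $59,700.00
Remaining $149,650 at 22% = $32,923.00
Fee: $33,390.00 + $77,710.00 + $66,640.00 + $59,700.00 + $32,923.00 = $270,363.00

$270,363.00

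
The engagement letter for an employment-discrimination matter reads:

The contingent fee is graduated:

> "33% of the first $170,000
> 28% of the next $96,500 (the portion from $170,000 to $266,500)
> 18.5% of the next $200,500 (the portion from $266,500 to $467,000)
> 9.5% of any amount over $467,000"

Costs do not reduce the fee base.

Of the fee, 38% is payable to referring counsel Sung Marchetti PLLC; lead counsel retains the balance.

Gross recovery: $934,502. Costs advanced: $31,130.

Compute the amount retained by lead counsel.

Fee base is the gross recovery, $934,502; costs are reimbursed separately.
First $170,000 at 33% = $56,100.00
Next $96,500 at 28% = $27,020.00
Next $200,500 at 18.5% = $37,092.50
Remaining $467,502 at 9.5% = $44,412.69
Fee: $56,100.00 + $27,020.00 + $37,092.50 + $44,412.69 = $164,625.19
Referral share: 38% of $164,625.19 = $62,557.57; lead counsel retains $164,625.19 − $62,557.57 = $102,067.62.

$102,067.62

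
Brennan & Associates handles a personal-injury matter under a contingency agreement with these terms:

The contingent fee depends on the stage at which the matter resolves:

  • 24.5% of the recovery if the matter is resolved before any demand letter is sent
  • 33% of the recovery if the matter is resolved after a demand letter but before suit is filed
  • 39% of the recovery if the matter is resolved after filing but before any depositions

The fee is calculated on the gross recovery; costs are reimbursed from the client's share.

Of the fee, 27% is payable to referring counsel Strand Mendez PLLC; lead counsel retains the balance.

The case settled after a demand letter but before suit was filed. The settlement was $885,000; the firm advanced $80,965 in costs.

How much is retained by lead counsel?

$213,196.50

Fee base is the gross recovery, $885,000; costs are reimbursed separately.
The matter settled after a demand letter but before suit was filed, so the 33% rate applies.
$885,000 × 33% = $292,050.00
Referral share: 27% of $292,050.00 = $78,853.50; lead counsel retains $292,050.00 − $78,853.50 = $213,196.50.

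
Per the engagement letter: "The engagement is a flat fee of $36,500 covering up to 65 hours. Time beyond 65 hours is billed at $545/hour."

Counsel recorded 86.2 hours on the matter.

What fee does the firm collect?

$48,054.00

Flat fee: $36,500.00
Excess hours: 86.2 − 65 = 21.2
Overrun: 21.2 × $545 = $11,554.00
Total: $36,500.00 + $11,554.00 = $48,054.00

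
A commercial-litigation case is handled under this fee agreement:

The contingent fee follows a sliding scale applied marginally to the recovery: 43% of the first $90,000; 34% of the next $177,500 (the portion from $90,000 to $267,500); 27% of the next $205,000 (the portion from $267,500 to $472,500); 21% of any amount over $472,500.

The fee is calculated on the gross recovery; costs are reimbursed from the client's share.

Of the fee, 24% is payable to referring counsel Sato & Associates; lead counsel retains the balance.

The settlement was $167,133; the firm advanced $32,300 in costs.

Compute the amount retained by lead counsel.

Fee base is the gross recovery, $167,133; costs are reimbursed separately.
First $90,000 at 43% = $38,700.00
Remaining $77,133 at 34% = $26,225.22
Fee: $38,700.00 + $26,225.22 = $64,925.22
Referral share: 24% of $64,925.22 = $15,582.05; lead counsel retains $64,925.22 − $15,582.05 = $49,343.17.

$49,343.17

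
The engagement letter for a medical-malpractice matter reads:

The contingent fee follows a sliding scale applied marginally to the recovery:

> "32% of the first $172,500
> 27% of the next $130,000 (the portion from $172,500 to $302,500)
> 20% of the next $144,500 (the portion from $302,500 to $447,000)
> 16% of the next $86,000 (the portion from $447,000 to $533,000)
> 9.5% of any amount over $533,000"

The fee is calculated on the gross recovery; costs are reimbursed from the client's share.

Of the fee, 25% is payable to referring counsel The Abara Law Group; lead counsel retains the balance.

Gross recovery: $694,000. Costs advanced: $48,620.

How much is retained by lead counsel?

$111,191.25

Fee base is the gross recovery, $694,000; costs are reimbursed separately.
First $172,500 at 32% = $55,200.00
Next $130,000 at 27% = $35,100.00
Next $144,500 at 20% = $28,900.00
Next $86,000 at 16% = $13,760.00
Remaining $161,000 at 9.5% = $15,295.00
Fee: $55,200.00 + $35,100.00 + $28,900.00 + $13,760.00 + $15,295.00 = $148,255.00
Referral share: 25% of $148,255.00 = $37,063.75; lead counsel retains $148,255.00 − $37,063.75 = $111,191.25.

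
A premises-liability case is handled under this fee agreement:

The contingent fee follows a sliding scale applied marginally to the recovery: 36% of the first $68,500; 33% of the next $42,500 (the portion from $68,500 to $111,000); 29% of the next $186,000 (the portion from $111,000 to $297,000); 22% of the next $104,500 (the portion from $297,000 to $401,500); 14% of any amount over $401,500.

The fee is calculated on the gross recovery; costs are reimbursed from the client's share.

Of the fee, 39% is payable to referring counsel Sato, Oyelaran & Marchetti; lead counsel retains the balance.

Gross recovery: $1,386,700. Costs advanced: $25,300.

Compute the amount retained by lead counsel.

Fee base is the gross recovery, $1,386,700; costs are reimbursed separately.
First $68,500 at 36% = $24,660.00
Next $42,500 at 33% = $14,025.00
Next $186,000 at 29% = $53,940.00
Next $104,500 at 22% = $22,990.00
Remaining $985,200 at 14% = $137,928.00
Fee: $24,660.00 + $14,025.00 + $53,940.00 + $22,990.00 + $137,928.00 = $253,543.00
Referral share: 39% of $253,543.00 = $98,881.77; lead counsel retains $253,543.00 − $98,881.77 = $154,661.23.

$154,661.23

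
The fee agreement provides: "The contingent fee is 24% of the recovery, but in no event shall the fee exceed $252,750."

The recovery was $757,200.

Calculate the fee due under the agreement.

$181,728.00

24% of $757,200 = $181,728.00
That is under the $252,750 cap.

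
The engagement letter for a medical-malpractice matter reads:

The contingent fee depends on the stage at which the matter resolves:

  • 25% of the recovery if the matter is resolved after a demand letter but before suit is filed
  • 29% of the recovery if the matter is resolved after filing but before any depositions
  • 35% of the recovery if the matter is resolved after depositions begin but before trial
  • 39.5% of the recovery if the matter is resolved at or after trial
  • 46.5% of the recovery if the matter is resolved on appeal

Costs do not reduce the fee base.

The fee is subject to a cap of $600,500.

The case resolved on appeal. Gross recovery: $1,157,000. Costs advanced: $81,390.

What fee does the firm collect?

$538,005.00

Fee base is the gross recovery, $1,157,000; costs are reimbursed separately.
The matter resolved on appeal, so the 46.5% rate applies.
$1,157,000 × 46.5% = $538,005.00
$538,005.00 is under the $600,500 cap.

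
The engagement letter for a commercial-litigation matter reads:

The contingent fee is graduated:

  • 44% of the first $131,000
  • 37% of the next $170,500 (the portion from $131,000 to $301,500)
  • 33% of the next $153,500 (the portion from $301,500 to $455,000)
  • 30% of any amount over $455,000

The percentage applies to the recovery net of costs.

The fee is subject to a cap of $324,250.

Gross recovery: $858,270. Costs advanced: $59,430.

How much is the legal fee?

Fee base (net of costs): $858,270 − $59,430 = $798,840
First $131,000 at 44% = $57,640.00
Next $170,500 at 37% = $63,085.00
Next $153,500 at 33% = $50,655.00
Remaining $343,840 at 30% = $103,152.00
Fee: $57,640.00 + $63,085.00 + $50,655.00 + $103,152.00 = $274,532.00
$274,532.00 is under the $324,250 cap.

$274,532.00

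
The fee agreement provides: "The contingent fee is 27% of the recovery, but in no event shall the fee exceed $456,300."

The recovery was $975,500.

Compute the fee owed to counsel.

$263,385.00

27% of $975,500 = $263,385.00
That is under the $456,300 cap.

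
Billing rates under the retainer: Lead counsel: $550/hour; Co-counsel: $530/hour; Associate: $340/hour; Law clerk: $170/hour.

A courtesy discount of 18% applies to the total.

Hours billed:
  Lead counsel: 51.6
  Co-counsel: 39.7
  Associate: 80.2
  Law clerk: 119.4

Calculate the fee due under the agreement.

$79,529.34

Lead counsel: 51.6 × $550 = $28,380.00
Co-counsel: 39.7 × $530 = $21,041.00
Associate: 80.2 × $340 = $27,268.00
Law clerk: 119.4 × $170 = $20,298.00
Subtotal: $96,987.00
Less 18% discount: −$17,457.66
Total: $96,987.00 − $17,457.66 = $79,529.34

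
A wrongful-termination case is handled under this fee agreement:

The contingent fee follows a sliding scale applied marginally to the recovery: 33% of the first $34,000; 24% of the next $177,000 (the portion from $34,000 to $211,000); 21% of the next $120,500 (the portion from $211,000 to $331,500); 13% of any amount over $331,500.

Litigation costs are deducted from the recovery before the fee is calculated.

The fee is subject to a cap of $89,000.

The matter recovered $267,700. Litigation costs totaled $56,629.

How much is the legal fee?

$53,714.91

Fee base (net of costs): $267,700 − $56,629 = $211,071
First $34,000 at 33% = $11,220.00
Next $177,000 at 24% = $42,480.00
Remaining $71 at 21% = $14.91
Fee: $11,220.00 + $42,480.00 + $14.91 = $53,714.91
$53,714.91 is under the $89,000 cap.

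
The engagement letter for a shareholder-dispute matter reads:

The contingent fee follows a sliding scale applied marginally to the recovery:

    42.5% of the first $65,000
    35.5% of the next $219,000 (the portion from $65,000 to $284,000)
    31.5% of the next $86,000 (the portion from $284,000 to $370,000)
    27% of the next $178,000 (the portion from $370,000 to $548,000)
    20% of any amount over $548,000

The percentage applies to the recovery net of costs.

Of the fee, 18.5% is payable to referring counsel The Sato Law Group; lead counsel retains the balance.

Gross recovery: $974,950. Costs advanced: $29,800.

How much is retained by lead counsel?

Fee base (net of costs): $974,950 − $29,800 = $945,150
First $65,000 at 42.5% = $27,625.00
Next $219,000 at 35.5% = $77,745.00
Next $86,000 at 31.5% = $27,090.00
Next $178,000 at 27% = $48,060.00
Remaining $397,150 at 20% = $79,430.00
Fee: $27,625.00 + $77,745.00 + $27,090.00 + $48,060.00 + $79,430.00 = $259,950.00
Referral share: 18.5% of $259,950.00 = $48,090.75; lead counsel retains $259,950.00 − $48,090.75 = $211,859.25.

$211,859.25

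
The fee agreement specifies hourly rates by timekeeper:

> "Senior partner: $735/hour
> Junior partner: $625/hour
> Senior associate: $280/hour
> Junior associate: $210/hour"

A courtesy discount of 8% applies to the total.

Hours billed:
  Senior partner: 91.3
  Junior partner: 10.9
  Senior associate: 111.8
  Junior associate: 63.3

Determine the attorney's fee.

$109,033.80

Senior partner: 91.3 × $735 = $67,105.50
Junior partner: 10.9 × $625 = $6,812.50
Senior associate: 111.8 × $280 = $31,304.00
Junior associate: 63.3 × $210 = $13,293.00
Subtotal: $118,515.00
Less 8% discount: −$9,481.20
Total: $118,515.00 − $9,481.20 = $109,033.80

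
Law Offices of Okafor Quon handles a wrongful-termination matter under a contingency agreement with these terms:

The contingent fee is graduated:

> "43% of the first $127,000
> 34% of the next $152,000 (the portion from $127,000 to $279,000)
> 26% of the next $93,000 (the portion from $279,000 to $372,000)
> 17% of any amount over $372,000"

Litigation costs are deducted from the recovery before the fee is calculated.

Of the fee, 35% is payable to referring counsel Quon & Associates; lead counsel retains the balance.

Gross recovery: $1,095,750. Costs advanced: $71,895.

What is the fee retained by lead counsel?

Fee base (net of costs): $1,095,750 − $71,895 = $1,023,855
First $127,000 at 43% = $54,610.00
Next $152,000 at 34% = $51,680.00
Next $93,000 at 26% = $24,180.00
Remaining $651,855 at 17% = $110,815.35
Fee: $54,610.00 + $51,680.00 + $24,180.00 + $110,815.35 = $241,285.35
Referral share: 35% of $241,285.35 = $84,449.87; lead counsel retains $241,285.35 − $84,449.87 = $156,835.48.

$156,835.48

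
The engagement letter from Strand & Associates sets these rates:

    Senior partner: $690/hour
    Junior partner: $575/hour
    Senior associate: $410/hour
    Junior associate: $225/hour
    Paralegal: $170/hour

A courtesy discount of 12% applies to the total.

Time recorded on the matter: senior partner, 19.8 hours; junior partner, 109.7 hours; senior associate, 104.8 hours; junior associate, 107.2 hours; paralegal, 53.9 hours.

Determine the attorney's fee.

$134,631.64

Senior partner: 19.8 × $690 = $13,662.00
Junior partner: 109.7 × $575 = $63,077.50
Senior associate: 104.8 × $410 = $42,968.00
Junior associate: 107.2 × $225 = $24,120.00
Paralegal: 53.9 × $170 = $9,163.00
Subtotal: $152,990.50
Less 12% discount: −$18,358.86
Total: $152,990.50 − $18,358.86 = $134,631.64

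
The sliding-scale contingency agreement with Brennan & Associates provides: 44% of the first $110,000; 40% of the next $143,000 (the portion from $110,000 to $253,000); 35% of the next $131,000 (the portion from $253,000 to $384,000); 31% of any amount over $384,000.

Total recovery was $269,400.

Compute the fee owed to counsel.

$111,340.00

First $110,000 at 44% = $48,400.00
Next $143,000 at 40% = $57,200.00
Remaining $16,400 at 35% = $5,740.00
Fee: $48,400.00 + $57,200.00 + $5,740.00 = $111,340.00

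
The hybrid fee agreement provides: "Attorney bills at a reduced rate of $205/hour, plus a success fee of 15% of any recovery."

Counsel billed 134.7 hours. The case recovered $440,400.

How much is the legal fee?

Hourly: 134.7 × $205 = $27,613.50
Success fee: 15% of $440,400 = $66,060.00
Total: $27,613.50 + $66,060.00 = $93,673.50

$93,673.50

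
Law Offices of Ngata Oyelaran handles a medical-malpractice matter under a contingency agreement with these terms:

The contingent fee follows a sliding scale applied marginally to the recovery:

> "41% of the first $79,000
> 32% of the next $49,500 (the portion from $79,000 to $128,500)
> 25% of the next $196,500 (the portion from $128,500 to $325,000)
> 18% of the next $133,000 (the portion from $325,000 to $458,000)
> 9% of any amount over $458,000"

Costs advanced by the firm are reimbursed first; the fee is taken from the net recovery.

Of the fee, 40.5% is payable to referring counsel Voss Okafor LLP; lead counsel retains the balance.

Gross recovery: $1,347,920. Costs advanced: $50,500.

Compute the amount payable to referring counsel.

$79,721.33

Fee base (net of costs): $1,347,920 − $50,500 = $1,297,420
First $79,000 at 41% = $32,390.00
Next $49,500 at 32% = $15,840.00
Next $196,500 at 25% = $49,125.00
Next $133,000 at 18% = $23,940.00
Remaining $839,420 at 9% = $75,547.80
Fee: $32,390.00 + $15,840.00 + $49,125.00 + $23,940.00 + $75,547.80 = $196,842.80
Referral share: 40.5% of $196,842.80 = $79,721.33; lead counsel retains $196,842.80 − $79,721.33 = $117,121.47.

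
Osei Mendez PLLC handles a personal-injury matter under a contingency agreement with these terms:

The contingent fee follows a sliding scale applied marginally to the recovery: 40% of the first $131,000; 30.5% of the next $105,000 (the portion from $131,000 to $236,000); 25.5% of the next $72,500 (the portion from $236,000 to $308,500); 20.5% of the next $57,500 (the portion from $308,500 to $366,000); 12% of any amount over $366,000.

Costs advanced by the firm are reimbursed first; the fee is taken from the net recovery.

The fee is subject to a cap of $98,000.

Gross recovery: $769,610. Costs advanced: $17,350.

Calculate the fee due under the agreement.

$98,000.00

Fee base (net of costs): $769,610 − $17,350 = $752,260
First $131,000 at 40% = $52,400.00
Next $105,000 at 30.5% = $32,025.00
Next $72,500 at 25.5% = $18,487.50
Next $57,500 at 20.5% = $11,787.50
Remaining $386,260 at 12% = $46,351.20
Fee: $52,400.00 + $32,025.00 + $18,487.50 + $11,787.50 + $46,351.20 = $161,051.20
$161,051.20 exceeds the $98,000 cap, so the fee is capped at $98,000.00.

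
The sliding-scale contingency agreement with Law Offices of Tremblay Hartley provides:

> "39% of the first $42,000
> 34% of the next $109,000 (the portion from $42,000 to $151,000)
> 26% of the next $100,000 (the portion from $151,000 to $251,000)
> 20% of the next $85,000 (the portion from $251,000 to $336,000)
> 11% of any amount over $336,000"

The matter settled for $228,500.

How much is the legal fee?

First $42,000 at 39% = $16,380.00
Next $109,000 at 34% = $37,060.00
Remaining $77,500 at 26% = $20,150.00
Fee: $16,380.00 + $37,060.00 + $20,150.00 = $73,590.00

$73,590.00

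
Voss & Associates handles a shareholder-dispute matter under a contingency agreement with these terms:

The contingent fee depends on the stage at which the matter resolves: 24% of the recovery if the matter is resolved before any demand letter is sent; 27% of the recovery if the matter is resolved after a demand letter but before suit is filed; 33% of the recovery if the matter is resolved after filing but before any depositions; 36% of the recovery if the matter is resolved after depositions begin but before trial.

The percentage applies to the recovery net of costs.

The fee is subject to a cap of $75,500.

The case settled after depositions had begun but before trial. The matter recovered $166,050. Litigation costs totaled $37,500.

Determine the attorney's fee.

Fee base (net of costs): $166,050 − $37,500 = $128,550
The matter settled after depositions had begun but before trial, so the 36% rate applies.
$128,550 × 36% = $46,278.00
$46,278.00 is under the $75,500 cap.

$46,278.00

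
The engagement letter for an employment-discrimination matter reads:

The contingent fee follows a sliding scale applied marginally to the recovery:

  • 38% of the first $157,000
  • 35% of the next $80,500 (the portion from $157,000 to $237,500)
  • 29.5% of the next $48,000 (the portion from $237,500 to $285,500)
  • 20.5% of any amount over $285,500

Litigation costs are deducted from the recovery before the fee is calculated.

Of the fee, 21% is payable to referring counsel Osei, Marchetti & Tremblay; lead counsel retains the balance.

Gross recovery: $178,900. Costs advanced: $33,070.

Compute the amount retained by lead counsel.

Fee base (net of costs): $178,900 − $33,070 = $145,830
First $145,830 at 38% = $55,415.40
Referral share: 21% of $55,415.40 = $11,637.23; lead counsel retains $55,415.40 − $11,637.23 = $43,778.17.

$43,778.17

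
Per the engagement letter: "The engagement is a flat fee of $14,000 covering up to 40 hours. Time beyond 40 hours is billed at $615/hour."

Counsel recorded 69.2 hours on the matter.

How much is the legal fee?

Flat fee: $14,000.00
Excess hours: 69.2 − 40 = 29.2
Overrun: 29.2 × $615 = $17,958.00
Total: $14,000.00 + $17,958.00 = $31,958.00

$31,958.00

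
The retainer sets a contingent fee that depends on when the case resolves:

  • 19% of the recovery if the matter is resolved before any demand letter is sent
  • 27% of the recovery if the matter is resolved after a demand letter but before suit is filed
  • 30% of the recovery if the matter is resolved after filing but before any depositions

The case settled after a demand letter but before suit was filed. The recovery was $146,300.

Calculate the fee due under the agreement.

$39,501.00

The matter settled after a demand letter but before suit was filed, so the 27% rate applies.
$146,300 × 27% = $39,501.00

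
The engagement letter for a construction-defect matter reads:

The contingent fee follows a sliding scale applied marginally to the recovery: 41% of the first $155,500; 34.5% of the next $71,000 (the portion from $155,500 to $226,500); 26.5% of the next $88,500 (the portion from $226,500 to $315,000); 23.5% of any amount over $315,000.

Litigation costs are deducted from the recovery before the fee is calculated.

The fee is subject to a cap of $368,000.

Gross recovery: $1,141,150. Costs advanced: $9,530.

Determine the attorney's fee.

Fee base (net of costs): $1,141,150 − $9,530 = $1,131,620
First $155,500 at 41% = $63,755.00
Next $71,000 at 34.5% = $24,495.00
Next $88,500 at 26.5% = $23,452.50
Remaining $816,620 at 23.5% = $191,905.70
Fee: $63,755.00 + $24,495.00 + $23,452.50 + $191,905.70 = $303,608.20
$303,608.20 is under the $368,000 cap.

$303,608.20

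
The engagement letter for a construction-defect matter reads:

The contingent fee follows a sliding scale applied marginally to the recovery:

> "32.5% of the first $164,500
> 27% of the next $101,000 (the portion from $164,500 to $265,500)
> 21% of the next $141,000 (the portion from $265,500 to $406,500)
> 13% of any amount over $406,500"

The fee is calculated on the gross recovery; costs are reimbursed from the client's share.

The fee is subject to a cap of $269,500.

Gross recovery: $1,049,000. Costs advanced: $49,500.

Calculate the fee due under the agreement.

$193,867.50

Fee base is the gross recovery, $1,049,000; costs are reimbursed separately.
First $164,500 at 32.5% = $53,462.50
Next $101,000 at 27% = $27,270.00
Next $141,000 at 21% = $29,610.00
Remaining $642,500 at 13% = $83,525.00
Fee: $53,462.50 + $27,270.00 + $29,610.00 + $83,525.00 = $193,867.50
$193,867.50 is under the $269,500 cap.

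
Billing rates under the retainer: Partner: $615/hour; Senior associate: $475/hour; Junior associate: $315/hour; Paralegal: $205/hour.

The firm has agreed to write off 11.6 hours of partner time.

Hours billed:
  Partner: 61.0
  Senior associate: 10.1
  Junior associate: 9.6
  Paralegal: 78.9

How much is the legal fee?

Partner: 61.0 × $615 = $37,515.00
Senior associate: 10.1 × $475 = $4,797.50
Junior associate: 9.6 × $315 = $3,024.00
Paralegal: 78.9 × $205 = $16,174.50
Subtotal: $61,511.00
Write-off: 11.6 × $615 = $7,134.00
Total: $61,511.00 − $7,134.00 = $54,377.00

$54,377.00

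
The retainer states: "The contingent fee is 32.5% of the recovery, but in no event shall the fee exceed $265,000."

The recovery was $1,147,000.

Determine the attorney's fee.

$265,000.00

32.5% of $1,147,000 = $372,775.00
That exceeds the $265,000 cap, so the fee is capped at $265,000.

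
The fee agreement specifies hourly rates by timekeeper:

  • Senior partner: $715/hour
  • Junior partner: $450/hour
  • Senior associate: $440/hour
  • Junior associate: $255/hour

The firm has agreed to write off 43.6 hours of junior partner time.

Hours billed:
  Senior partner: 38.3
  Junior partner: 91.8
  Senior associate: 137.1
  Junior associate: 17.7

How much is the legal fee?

$113,912.00

Senior partner: 38.3 × $715 = $27,384.50
Junior partner: 91.8 × $450 = $41,310.00
Senior associate: 137.1 × $440 = $60,324.00
Junior associate: 17.7 × $255 = $4,513.50
Subtotal: $133,532.00
Write-off: 43.6 × $450 = $19,620.00
Total: $133,532.00 − $19,620.00 = $113,912.00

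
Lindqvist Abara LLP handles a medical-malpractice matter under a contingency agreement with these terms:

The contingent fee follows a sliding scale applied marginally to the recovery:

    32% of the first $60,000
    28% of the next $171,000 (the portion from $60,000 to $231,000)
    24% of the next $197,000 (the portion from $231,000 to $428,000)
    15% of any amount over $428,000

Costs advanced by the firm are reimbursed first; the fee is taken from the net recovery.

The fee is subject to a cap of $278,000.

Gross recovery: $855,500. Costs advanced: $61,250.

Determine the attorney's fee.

$169,297.50

Fee base (net of costs): $855,500 − $61,250 = $794,250
First $60,000 at 32% = $19,200.00
Next $171,000 at 28% = $47,880.00
Next $197,000 at 24% = $47,280.00
Remaining $366,250 at 15% = $54,937.50
Fee: $19,200.00 + $47,880.00 + $47,280.00 + $54,937.50 = $169,297.50
$169,297.50 is under the $278,000 cap.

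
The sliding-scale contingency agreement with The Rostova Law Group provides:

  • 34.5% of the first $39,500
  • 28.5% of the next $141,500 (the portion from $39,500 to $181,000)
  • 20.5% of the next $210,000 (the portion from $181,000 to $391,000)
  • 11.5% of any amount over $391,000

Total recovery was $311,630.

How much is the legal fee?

First $39,500 at 34.5% = $13,627.50
Next $141,500 at 28.5% = $40,327.50
Remaining $130,630 at 20.5% = $26,779.15
Fee: $13,627.50 + $40,327.50 + $26,779.15 = $80,734.15

$80,734.15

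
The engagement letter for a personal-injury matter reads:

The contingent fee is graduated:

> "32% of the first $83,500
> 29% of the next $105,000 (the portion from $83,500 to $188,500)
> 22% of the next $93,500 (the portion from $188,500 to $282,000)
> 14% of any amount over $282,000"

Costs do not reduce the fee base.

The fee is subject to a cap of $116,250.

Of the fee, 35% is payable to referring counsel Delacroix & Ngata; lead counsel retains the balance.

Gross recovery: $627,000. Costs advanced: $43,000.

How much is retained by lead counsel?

Fee base is the gross recovery, $627,000; costs are reimbursed separately.
First $83,500 at 32% = $26,720.00
Next $105,000 at 29% = $30,450.00
Next $93,500 at 22% = $20,570.00
Remaining $345,000 at 14% = $48,300.00
Fee: $26,720.00 + $30,450.00 + $20,570.00 + $48,300.00 = $126,040.00
$126,040.00 exceeds the $116,250 cap, so the fee is capped at $116,250.00.
Referral share: 35% of $116,250.00 = $40,687.50; lead counsel retains $116,250.00 − $40,687.50 = $75,562.50.

$75,562.50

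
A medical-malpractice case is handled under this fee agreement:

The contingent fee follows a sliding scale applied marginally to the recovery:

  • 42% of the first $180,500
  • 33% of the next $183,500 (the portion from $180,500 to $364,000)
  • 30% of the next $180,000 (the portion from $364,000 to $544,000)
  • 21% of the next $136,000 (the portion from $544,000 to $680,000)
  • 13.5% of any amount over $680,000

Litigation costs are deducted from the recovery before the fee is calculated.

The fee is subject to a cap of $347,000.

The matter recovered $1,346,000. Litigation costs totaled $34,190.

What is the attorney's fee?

$304,219.35

Fee base (net of costs): $1,346,000 − $34,190 = $1,311,810
First $180,500 at 42% = $75,810.00
Next $183,500 at 33% = $60,555.00
Next $180,000 at 30% = $54,000.00
Next $136,000 at 21% = $28,560.00
Remaining $631,810 at 13.5% = $85,294.35
Fee: $75,810.00 + $60,555.00 + $54,000.00 + $28,560.00 + $85,294.35 = $304,219.35
$304,219.35 is under the $347,000 cap.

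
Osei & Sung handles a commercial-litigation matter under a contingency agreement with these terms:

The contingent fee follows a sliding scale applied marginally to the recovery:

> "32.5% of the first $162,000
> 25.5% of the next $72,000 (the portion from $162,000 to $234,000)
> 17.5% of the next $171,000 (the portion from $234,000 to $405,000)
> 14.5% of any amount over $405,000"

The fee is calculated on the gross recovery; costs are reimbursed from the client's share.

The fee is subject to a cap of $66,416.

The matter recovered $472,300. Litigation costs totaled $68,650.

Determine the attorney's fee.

Fee base is the gross recovery, $472,300; costs are reimbursed separately.
First $162,000 at 32.5% = $52,650.00
Next $72,000 at 25.5% = $18,360.00
Next $171,000 at 17.5% = $29,925.00
Remaining $67,300 at 14.5% = $9,758.50
Fee: $52,650.00 + $18,360.00 + $29,925.00 + $9,758.50 = $110,693.50
$110,693.50 exceeds the $66,416 cap, so the fee is capped at $66,416.00.

$66,416.00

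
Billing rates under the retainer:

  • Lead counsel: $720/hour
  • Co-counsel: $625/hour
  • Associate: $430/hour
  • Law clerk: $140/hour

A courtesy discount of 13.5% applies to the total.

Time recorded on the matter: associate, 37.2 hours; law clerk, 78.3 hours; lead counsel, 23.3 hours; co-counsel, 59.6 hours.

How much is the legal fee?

Lead counsel: 23.3 × $720 = $16,776.00
Co-counsel: 59.6 × $625 = $37,250.00
Associate: 37.2 × $430 = $15,996.00
Law clerk: 78.3 × $140 = $10,962.00
Subtotal: $80,984.00
Less 13.5% discount: −$10,932.84
Total: $80,984.00 − $10,932.84 = $70,051.16

$70,051.16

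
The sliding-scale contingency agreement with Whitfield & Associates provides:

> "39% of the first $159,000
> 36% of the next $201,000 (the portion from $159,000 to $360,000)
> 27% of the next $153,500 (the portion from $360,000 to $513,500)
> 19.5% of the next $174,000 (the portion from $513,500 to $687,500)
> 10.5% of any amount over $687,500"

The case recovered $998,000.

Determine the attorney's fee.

$242,347.50

First $159,000 at 39% = $62,010.00
Next $201,000 at 36% = $72,360.00
Next $153,500 at 27% = $41,445.00
Next $174,000 at 19.5% = $33,930.00
Remaining $310,500 at 10.5% = $32,602.50
Fee: $62,010.00 + $72,360.00 + $41,445.00 + $33,930.00 + $32,602.50 = $242,347.50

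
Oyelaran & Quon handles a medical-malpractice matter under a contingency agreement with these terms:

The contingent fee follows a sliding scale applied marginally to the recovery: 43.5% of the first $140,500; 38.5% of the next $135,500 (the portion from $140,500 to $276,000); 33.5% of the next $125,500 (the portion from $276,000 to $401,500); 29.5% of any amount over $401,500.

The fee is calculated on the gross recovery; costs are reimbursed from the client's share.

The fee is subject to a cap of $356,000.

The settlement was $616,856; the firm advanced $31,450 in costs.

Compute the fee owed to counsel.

Fee base is the gross recovery, $616,856; costs are reimbursed separately.
First $140,500 at 43.5% = $61,117.50
Next $135,500 at 38.5% = $52,167.50
Next $125,500 at 33.5% = $42,042.50
Remaining $215,356 at 29.5% = $63,530.02
Fee: $61,117.50 + $52,167.50 + $42,042.50 + $63,530.02 = $218,857.52
$218,857.52 is under the $356,000 cap.

$218,857.52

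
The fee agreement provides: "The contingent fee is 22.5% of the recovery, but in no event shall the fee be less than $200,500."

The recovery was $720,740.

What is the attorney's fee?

$200,500.00

22.5% of $720,740 = $162,166.50
That is below the $200,500 minimum, so the minimum applies.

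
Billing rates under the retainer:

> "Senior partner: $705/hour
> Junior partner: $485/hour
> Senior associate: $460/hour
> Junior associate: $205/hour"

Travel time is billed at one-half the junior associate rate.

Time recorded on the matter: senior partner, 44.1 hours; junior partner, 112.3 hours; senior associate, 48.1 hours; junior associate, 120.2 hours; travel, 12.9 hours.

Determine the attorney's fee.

Senior partner: 44.1 × $705 = $31,090.50
Junior partner: 112.3 × $485 = $54,465.50
Senior associate: 48.1 × $460 = $22,126.00
Junior associate: 120.2 × $205 = $24,641.00
Subtotal: $31,090.50 + $54,465.50 + $22,126.00 + $24,641.00 = $132,323.00
Travel: 12.9 × ($205 ÷ 2) = 12.9 × $102.50 = $1,322.25
Total: $132,323.00 + $1,322.25 = $133,645.25

$133,645.25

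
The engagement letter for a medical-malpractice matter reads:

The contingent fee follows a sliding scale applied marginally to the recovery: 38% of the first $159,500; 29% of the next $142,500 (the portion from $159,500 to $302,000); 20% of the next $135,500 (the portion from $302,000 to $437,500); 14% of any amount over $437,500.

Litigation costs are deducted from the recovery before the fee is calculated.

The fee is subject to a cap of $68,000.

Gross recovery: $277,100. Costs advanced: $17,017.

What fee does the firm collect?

Fee base (net of costs): $277,100 − $17,017 = $260,083
First $159,500 at 38% = $60,610.00
Remaining $100,583 at 29% = $29,169.07
Fee: $60,610.00 + $29,169.07 = $89,779.07
$89,779.07 exceeds the $68,000 cap, so the fee is capped at $68,000.00.

$68,000.00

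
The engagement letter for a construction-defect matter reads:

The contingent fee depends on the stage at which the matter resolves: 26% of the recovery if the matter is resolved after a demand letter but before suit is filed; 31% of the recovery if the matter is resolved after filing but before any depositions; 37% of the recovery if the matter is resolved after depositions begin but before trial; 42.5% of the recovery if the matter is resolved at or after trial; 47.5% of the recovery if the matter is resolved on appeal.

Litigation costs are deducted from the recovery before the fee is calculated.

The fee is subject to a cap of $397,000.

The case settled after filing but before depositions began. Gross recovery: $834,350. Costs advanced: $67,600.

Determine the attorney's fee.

$237,692.50

Fee base (net of costs): $834,350 − $67,600 = $766,750
The matter settled after filing but before depositions began, so the 31% rate applies.
$766,750 × 31% = $237,692.50
$237,692.50 is under the $397,000 cap.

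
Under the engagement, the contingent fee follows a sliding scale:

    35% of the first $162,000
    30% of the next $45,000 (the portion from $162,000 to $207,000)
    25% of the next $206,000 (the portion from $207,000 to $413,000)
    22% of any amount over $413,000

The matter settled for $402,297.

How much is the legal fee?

$119,024.25

First $162,000 at 35% = $56,700.00
Next $45,000 at 30% = $13,500.00
Remaining $195,297 at 25% = $48,824.25
Fee: $56,700.00 + $13,500.00 + $48,824.25 = $119,024.25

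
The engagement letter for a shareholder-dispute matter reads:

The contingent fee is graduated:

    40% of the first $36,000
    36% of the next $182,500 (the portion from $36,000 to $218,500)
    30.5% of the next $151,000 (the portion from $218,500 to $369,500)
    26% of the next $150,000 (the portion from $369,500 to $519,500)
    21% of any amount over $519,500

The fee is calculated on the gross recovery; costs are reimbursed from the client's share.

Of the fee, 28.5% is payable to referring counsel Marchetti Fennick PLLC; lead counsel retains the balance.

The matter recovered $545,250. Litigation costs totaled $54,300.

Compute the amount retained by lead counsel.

Fee base is the gross recovery, $545,250; costs are reimbursed separately.
First $36,000 at 40% = $14,400.00
Next $182,500 at 36% = $65,700.00
Next $151,000 at 30.5% = $46,055.00
Next $150,000 at 26% = $39,000.00
Remaining $25,750 at 21% = $5,407.50
Fee: $14,400.00 + $65,700.00 + $46,055.00 + $39,000.00 + $5,407.50 = $170,562.50
Referral share: 28.5% of $170,562.50 = $48,610.31; lead counsel retains $170,562.50 − $48,610.31 = $121,952.19.

$121,952.19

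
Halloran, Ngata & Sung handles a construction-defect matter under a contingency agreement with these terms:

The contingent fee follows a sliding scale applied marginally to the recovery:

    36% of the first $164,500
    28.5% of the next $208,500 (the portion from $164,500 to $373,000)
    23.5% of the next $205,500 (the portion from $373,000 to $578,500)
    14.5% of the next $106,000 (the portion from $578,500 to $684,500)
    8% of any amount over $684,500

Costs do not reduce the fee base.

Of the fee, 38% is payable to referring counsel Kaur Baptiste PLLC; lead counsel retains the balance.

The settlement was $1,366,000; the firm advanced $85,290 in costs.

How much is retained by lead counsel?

$146,831.50

Fee base is the gross recovery, $1,366,000; costs are reimbursed separately.
First $164,500 at 36% = $59,220.00
Next $208,500 at 28.5% = $59,422.50
Next $205,500 at 23.5% = $48,292.50
Next $106,000 at 14.5% = $15,370.00
Remaining $681,500 at 8% = $54,520.00
Fee: $59,220.00 + $59,422.50 + $48,292.50 + $15,370.00 + $54,520.00 = $236,825.00
Referral share: 38% of $236,825.00 = $89,993.50; lead counsel retains $236,825.00 − $89,993.50 = $146,831.50.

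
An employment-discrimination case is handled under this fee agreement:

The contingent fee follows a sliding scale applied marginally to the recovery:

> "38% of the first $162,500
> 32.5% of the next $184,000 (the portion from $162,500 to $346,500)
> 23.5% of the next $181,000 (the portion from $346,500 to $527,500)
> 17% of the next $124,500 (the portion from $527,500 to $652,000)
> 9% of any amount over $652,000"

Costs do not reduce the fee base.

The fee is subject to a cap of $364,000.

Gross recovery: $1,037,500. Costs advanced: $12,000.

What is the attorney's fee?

$219,945.00

Fee base is the gross recovery, $1,037,500; costs are reimbursed separately.
First $162,500 at 38% = $61,750.00
Next $184,000 at 32.5% = $59,800.00
Next $181,000 at 23.5% = $42,535.00
Next $124,500 at 17% = $21,165.00
Remaining $385,500 at 9% = $34,695.00
Fee: $61,750.00 + $59,800.00 + $42,535.00 + $21,165.00 + $34,695.00 = $219,945.00
$219,945.00 is under the $364,000 cap.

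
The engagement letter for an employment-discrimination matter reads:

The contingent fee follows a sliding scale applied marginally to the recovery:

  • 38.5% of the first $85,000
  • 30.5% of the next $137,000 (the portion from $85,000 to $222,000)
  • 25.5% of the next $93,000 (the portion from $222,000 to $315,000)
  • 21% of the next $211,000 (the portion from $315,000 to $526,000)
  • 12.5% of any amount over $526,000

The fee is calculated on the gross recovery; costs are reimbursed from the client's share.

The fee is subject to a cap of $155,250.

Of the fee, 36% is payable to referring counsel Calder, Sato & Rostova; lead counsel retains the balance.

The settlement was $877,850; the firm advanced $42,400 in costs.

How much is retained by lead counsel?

Fee base is the gross recovery, $877,850; costs are reimbursed separately.
First $85,000 at 38.5% = $32,725.00
Next $137,000 at 30.5% = $41,785.00
Next $93,000 at 25.5% = $23,715.00
Next $211,000 at 21% = $44,310.00
Remaining $351,850 at 12.5% = $43,981.25
Fee: $32,725.00 + $41,785.00 + $23,715.00 + $44,310.00 + $43,981.25 = $186,516.25
$186,516.25 exceeds the $155,250 cap, so the fee is capped at $155,250.00.
Referral share: 36% of $155,250.00 = $55,890.00; lead counsel retains $155,250.00 − $55,890.00 = $99,360.00.

$99,360.00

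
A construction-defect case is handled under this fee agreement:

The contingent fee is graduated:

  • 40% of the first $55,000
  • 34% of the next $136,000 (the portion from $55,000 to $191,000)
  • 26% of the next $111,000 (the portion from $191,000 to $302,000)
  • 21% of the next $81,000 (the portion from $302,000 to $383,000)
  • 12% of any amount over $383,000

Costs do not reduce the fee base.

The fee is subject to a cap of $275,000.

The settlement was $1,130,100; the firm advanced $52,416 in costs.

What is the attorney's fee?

Fee base is the gross recovery, $1,130,100; costs are reimbursed separately.
First $55,000 at 40% = $22,000.00
Next $136,000 at 34% = $46,240.00
Next $111,000 at 26% = $28,860.00
Next $81,000 at 21% = $17,010.00
Remaining $747,100 at 12% = $89,652.00
Fee: $22,000.00 + $46,240.00 + $28,860.00 + $17,010.00 + $89,652.00 = $203,762.00
$203,762.00 is under the $275,000 cap.

$203,762.00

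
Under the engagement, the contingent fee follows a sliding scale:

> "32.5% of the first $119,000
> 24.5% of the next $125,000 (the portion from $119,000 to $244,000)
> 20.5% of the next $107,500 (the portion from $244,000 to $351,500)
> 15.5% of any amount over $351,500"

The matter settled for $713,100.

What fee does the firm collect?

$147,385.50

First $119,000 at 32.5% = $38,675.00
Next $125,000 at 24.5% = $30,625.00
Next $107,500 at 20.5% = $22,037.50
Remaining $361,600 at 15.5% = $56,048.00
Fee: $38,675.00 + $30,625.00 + $22,037.50 + $56,048.00 = $147,385.50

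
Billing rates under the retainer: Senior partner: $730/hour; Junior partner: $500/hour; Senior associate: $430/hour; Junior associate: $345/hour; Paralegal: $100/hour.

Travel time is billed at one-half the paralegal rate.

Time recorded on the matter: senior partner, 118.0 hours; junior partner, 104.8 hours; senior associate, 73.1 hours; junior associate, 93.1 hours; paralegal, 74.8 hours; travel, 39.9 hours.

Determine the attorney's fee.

$211,567.50

Senior partner: 118.0 × $730 = $86,140.00
Junior partner: 104.8 × $500 = $52,400.00
Senior associate: 73.1 × $430 = $31,433.00
Junior associate: 93.1 × $345 = $32,119.50
Paralegal: 74.8 × $100 = $7,480.00
Subtotal: $86,140.00 + $52,400.00 + $31,433.00 + $32,119.50 + $7,480.00 = $209,572.50
Travel: 39.9 × ($100 ÷ 2) = 39.9 × $50.00 = $1,995.00
Total: $209,572.50 + $1,995.00 = $211,567.50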